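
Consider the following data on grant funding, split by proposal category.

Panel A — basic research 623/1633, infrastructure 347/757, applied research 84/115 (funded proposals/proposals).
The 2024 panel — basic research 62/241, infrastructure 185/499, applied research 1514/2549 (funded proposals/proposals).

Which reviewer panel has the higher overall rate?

the 2024 panel

Basic research: Panel A 623/1633 = 38.2%, the 2024 panel 62/241 = 25.7% → Panel A
Infrastructure: Panel A 347/757 = 45.8%, the 2024 panel 185/499 = 37.1% → Panel A
Applied research: Panel A 84/115 = 73.0%, the 2024 panel 1514/2549 = 59.4% → Panel A
Overall: Panel A 1054/2505 = 42.1%, the 2024 panel 1761/3289 = 53.5% → the 2024 panel
(Panel A wins every proposal group but the 2024 panel wins overall — Panel A's proposals skew toward the low-rate basic research group.)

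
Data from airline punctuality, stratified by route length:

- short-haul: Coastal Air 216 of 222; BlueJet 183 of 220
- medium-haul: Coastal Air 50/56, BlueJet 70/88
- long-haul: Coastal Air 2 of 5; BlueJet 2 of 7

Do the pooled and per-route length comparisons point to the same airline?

Short-haul: Coastal Air 216/222 = 97.3%, BlueJet 183/220 = 83.2% → Coastal Air
Medium-haul: Coastal Air 50/56 = 89.3%, BlueJet 70/88 = 79.5% → Coastal Air
Long-haul: Coastal Air 2/5 = 40.0%, BlueJet 2/7 = 28.6% → Coastal Air
Overall: Coastal Air 268/283 = 94.7%, BlueJet 255/315 = 81.0% → Coastal Air
Coastal Air wins overall and in every route group — no reversal.

Yes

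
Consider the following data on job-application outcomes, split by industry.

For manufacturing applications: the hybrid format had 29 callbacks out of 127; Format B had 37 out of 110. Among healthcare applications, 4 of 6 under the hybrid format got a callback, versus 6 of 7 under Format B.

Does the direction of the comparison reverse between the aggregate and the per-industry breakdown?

Manufacturing: the hybrid format 29/127 = 22.8%, Format B 37/110 = 33.6% → Format B
Healthcare: the hybrid format 4/6 = 66.7%, Format B 6/7 = 85.7% → Format B
Overall: the hybrid format 33/133 = 24.8%, Format B 43/117 = 36.8% → Format B
Format B wins overall and in every industry group — no reversal.

No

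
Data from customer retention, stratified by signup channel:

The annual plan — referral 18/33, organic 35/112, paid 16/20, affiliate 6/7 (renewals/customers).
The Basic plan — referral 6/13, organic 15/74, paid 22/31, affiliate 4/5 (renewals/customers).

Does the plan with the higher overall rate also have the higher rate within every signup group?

Referral: the annual plan 18/33 = 54.5%, the Basic plan 6/13 = 46.2% → the annual plan
Organic: the annual plan 35/112 = 31.2%, the Basic plan 15/74 = 20.3% → the annual plan
Paid: the annual plan 16/20 = 80.0%, the Basic plan 22/31 = 71.0% → the annual plan
Affiliate: the annual plan 6/7 = 85.7%, the Basic plan 4/5 = 80.0% → the annual plan
Overall: the annual plan 75/172 = 43.6%, the Basic plan 47/123 = 38.2% → the annual plan
The annual plan wins overall and in every signup group — no reversal.

Yes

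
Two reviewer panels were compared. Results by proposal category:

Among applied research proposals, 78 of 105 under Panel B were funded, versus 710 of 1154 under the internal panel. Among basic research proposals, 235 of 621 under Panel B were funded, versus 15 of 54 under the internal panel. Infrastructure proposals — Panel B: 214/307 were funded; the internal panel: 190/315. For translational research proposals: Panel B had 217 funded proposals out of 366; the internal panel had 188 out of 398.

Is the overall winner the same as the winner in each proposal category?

Applied research: Panel B 78/105 = 74.3%, the internal panel 710/1154 = 61.5% → Panel B
Basic research: Panel B 235/621 = 37.8%, the internal panel 15/54 = 27.8% → Panel B
Infrastructure: Panel B 214/307 = 69.7%, the internal panel 190/315 = 60.3% → Panel B
Translational research: Panel B 217/366 = 59.3%, the internal panel 188/398 = 47.2% → Panel B
Overall: Panel B 744/1399 = 53.2%, the internal panel 1103/1921 = 57.4% → the internal panel
Panel B wins each proposal group but the internal panel wins overall — the comparison reverses. Panel B's proposals skew toward basic research, which has a lower base rate.

No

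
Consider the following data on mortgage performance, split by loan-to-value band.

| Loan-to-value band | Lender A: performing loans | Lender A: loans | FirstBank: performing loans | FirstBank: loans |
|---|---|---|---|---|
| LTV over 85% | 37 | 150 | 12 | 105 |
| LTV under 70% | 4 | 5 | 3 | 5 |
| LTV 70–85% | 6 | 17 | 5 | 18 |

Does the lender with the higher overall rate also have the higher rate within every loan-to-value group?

LTV over 85%: Lender A 37/150 = 24.7%, FirstBank 12/105 = 11.4% → Lender A
LTV under 70%: Lender A 4/5 = 80.0%, FirstBank 3/5 = 60.0% → Lender A
LTV 70–85%: Lender A 6/17 = 35.3%, FirstBank 5/18 = 27.8% → Lender A
Overall: Lender A 47/172 = 27.3%, FirstBank 20/128 = 15.6% → Lender A
Lender A wins overall and in every loan-to-value group — no reversal.

Yes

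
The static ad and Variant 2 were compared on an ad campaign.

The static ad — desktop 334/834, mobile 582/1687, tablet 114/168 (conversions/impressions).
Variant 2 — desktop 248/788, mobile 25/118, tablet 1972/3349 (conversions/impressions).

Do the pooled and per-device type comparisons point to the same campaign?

No

Desktop: the static ad 334/834 = 40.0%, Variant 2 248/788 = 31.5% → the static ad
Mobile: the static ad 582/1687 = 34.5%, Variant 2 25/118 = 21.2% → the static ad
Tablet: the static ad 114/168 = 67.9%, Variant 2 1972/3349 = 58.9% → the static ad
Overall: the static ad 1030/2689 = 38.3%, Variant 2 2245/4255 = 52.8% → Variant 2
The static ad wins each device group but Variant 2 wins overall — the comparison reverses. The static ad's impressions skew toward mobile, which has a lower base rate.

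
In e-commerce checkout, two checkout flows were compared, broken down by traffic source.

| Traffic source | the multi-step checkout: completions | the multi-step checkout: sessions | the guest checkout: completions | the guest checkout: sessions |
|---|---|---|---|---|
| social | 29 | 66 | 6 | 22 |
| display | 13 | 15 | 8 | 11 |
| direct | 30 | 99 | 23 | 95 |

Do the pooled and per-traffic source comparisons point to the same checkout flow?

Yes

Social: the multi-step checkout 29/66 = 43.9%, the guest checkout 6/22 = 27.3% → the multi-step checkout
Display: the multi-step checkout 13/15 = 86.7%, the guest checkout 8/11 = 72.7% → the multi-step checkout
Direct: the multi-step checkout 30/99 = 30.3%, the guest checkout 23/95 = 24.2% → the multi-step checkout
Overall: the multi-step checkout 72/180 = 40.0%, the guest checkout 37/128 = 28.9% → the multi-step checkout
The multi-step checkout wins overall and in every traffic group — no reversal.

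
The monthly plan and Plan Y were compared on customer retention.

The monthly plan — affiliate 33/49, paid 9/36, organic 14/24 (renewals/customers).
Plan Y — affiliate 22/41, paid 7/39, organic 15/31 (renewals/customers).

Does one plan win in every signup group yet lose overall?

No

Affiliate: the monthly plan 33/49 = 67.3%, Plan Y 22/41 = 53.7% → the monthly plan
Paid: the monthly plan 9/36 = 25.0%, Plan Y 7/39 = 17.9% → the monthly plan
Organic: the monthly plan 14/24 = 58.3%, Plan Y 15/31 = 48.4% → the monthly plan
Overall: the monthly plan 56/109 = 51.4%, Plan Y 44/111 = 39.6% → the monthly plan
The monthly plan wins overall and in every signup group — no reversal.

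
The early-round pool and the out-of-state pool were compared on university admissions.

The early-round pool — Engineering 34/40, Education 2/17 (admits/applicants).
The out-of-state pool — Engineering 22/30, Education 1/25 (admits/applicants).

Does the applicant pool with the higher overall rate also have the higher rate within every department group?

Yes

Engineering: the early-round pool 34/40 = 85.0%, the out-of-state pool 22/30 = 73.3% → the early-round pool
Education: the early-round pool 2/17 = 11.8%, the out-of-state pool 1/25 = 4.0% → the early-round pool
Overall: the early-round pool 36/57 = 63.2%, the out-of-state pool 23/55 = 41.8% → the early-round pool
The early-round pool wins overall and in every department group — no reversal.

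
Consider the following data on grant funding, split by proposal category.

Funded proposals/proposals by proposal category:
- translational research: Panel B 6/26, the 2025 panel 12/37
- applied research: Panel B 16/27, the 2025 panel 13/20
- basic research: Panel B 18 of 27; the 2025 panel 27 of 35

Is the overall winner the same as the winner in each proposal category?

Yes

Translational research: Panel B 6/26 = 23.1%, the 2025 panel 12/37 = 32.4% → the 2025 panel
Applied research: Panel B 16/27 = 59.3%, the 2025 panel 13/20 = 65.0% → the 2025 panel
Basic research: Panel B 18/27 = 66.7%, the 2025 panel 27/35 = 77.1% → the 2025 panel
Overall: Panel B 40/80 = 50.0%, the 2025 panel 52/92 = 56.5% → the 2025 panel
The 2025 panel wins overall and in every proposal group — no reversal.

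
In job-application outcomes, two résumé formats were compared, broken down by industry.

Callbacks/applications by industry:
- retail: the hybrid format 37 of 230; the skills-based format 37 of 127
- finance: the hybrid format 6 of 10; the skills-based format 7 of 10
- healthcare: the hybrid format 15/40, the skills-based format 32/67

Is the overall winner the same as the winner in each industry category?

Yes

Retail: the hybrid format 37/230 = 16.1%, the skills-based format 37/127 = 29.1% → the skills-based format
Finance: the hybrid format 6/10 = 60.0%, the skills-based format 7/10 = 70.0% → the skills-based format
Healthcare: the hybrid format 15/40 = 37.5%, the skills-based format 32/67 = 47.8% → the skills-based format
Overall: the hybrid format 58/280 = 20.7%, the skills-based format 76/204 = 37.3% → the skills-based format
The skills-based format wins overall and in every industry group — no reversal.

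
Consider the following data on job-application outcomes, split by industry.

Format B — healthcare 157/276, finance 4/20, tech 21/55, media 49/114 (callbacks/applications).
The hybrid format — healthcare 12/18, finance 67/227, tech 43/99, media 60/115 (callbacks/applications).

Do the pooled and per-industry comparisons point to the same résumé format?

Healthcare: Format B 157/276 = 56.9%, the hybrid format 12/18 = 66.7% → the hybrid format
Finance: Format B 4/20 = 20.0%, the hybrid format 67/227 = 29.5% → the hybrid format
Tech: Format B 21/55 = 38.2%, the hybrid format 43/99 = 43.4% → the hybrid format
Media: Format B 49/114 = 43.0%, the hybrid format 60/115 = 52.2% → the hybrid format
Overall: Format B 231/465 = 49.7%, the hybrid format 182/459 = 39.7% → Format B
The hybrid format wins each industry group but Format B wins overall — the comparison reverses. The hybrid format's applications skew toward finance, which has a lower base rate.

No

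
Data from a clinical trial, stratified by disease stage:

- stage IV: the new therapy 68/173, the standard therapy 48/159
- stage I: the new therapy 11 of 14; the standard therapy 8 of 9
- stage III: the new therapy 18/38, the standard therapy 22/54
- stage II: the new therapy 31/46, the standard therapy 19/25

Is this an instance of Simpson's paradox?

No

Stage IV: the new therapy 68/173 = 39.3%, the standard therapy 48/159 = 30.2% → the new therapy
Stage I: the new therapy 11/14 = 78.6%, the standard therapy 8/9 = 88.9% → the standard therapy
Stage III: the new therapy 18/38 = 47.4%, the standard therapy 22/54 = 40.7% → the new therapy
Stage II: the new therapy 31/46 = 67.4%, the standard therapy 19/25 = 76.0% → the standard therapy
Overall: the new therapy 128/271 = 47.2%, the standard therapy 97/247 = 39.3% → the new therapy
Neither sweeps: the new therapy wins 2 of 4 groups, the standard therapy wins 2. The new therapy wins overall but not every group — no Simpson reversal.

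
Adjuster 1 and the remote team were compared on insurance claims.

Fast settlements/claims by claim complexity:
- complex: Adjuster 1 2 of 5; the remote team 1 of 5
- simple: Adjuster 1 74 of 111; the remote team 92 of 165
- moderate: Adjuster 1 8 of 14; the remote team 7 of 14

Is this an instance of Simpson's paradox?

Complex: Adjuster 1 2/5 = 40.0%, the remote team 1/5 = 20.0% → Adjuster 1
Simple: Adjuster 1 74/111 = 66.7%, the remote team 92/165 = 55.8% → Adjuster 1
Moderate: Adjuster 1 8/14 = 57.1%, the remote team 7/14 = 50.0% → Adjuster 1
Overall: Adjuster 1 84/130 = 64.6%, the remote team 100/184 = 54.3% → Adjuster 1
Adjuster 1 wins overall and in every claim group — no reversal.

No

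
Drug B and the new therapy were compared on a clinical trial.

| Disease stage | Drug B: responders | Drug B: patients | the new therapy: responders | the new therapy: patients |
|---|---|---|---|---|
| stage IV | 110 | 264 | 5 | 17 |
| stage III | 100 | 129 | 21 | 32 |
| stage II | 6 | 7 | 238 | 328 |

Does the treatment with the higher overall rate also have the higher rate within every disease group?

Stage IV: Drug B 110/264 = 41.7%, the new therapy 5/17 = 29.4% → Drug B
Stage III: Drug B 100/129 = 77.5%, the new therapy 21/32 = 65.6% → Drug B
Stage II: Drug B 6/7 = 85.7%, the new therapy 238/328 = 72.6% → Drug B
Overall: Drug B 216/400 = 54.0%, the new therapy 264/377 = 70.0% → the new therapy
Drug B wins each disease group but the new therapy wins overall — the comparison reverses. Drug B's patients skew toward stage IV, which has a lower base rate.

No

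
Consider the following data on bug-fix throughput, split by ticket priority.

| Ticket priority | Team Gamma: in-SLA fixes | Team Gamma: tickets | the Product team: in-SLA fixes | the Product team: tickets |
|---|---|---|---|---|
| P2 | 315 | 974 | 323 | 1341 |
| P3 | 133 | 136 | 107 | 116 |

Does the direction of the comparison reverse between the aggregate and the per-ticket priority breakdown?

P2: Team Gamma 315/974 = 32.3%, the Product team 323/1341 = 24.1% → Team Gamma
P3: Team Gamma 133/136 = 97.8%, the Product team 107/116 = 92.2% → Team Gamma
Overall: Team Gamma 448/1110 = 40.4%, the Product team 430/1457 = 29.5% → Team Gamma
Team Gamma wins overall and in every ticket group — no reversal.

No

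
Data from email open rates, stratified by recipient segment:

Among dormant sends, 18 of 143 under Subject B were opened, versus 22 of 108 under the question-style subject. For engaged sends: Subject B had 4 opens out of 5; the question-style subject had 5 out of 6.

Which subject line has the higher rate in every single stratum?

Dormant: Subject B 18/143 = 12.6%, the question-style subject 22/108 = 20.4% → the question-style subject
Engaged: Subject B 4/5 = 80.0%, the question-style subject 5/6 = 83.3% → the question-style subject
The question-style subject has the higher rate in both groups.

the question-style subject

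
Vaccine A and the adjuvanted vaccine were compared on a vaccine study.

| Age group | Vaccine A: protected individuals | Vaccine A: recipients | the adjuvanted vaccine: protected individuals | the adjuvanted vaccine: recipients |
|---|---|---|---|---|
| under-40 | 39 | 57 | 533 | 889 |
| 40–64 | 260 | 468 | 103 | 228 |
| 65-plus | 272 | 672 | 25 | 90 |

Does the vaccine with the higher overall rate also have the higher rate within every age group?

Under-40: Vaccine A 39/57 = 68.4%, the adjuvanted vaccine 533/889 = 60.0% → Vaccine A
40–64: Vaccine A 260/468 = 55.6%, the adjuvanted vaccine 103/228 = 45.2% → Vaccine A
65-plus: Vaccine A 272/672 = 40.5%, the adjuvanted vaccine 25/90 = 27.8% → Vaccine A
Overall: Vaccine A 571/1197 = 47.7%, the adjuvanted vaccine 661/1207 = 54.8% → the adjuvanted vaccine
Vaccine A wins each age group but the adjuvanted vaccine wins overall — the comparison reverses. Vaccine A's recipients skew toward 65-plus, which has a lower base rate.

No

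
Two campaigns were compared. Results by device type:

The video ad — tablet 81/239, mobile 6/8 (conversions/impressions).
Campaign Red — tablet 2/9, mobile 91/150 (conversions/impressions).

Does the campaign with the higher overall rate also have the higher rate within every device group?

Tablet: the video ad 81/239 = 33.9%, Campaign Red 2/9 = 22.2% → the video ad
Mobile: the video ad 6/8 = 75.0%, Campaign Red 91/150 = 60.7% → the video ad
Overall: the video ad 87/247 = 35.2%, Campaign Red 93/159 = 58.5% → Campaign Red
The video ad wins each device group but Campaign Red wins overall — the comparison reverses. The video ad's impressions skew toward tablet, which has a lower base rate.

No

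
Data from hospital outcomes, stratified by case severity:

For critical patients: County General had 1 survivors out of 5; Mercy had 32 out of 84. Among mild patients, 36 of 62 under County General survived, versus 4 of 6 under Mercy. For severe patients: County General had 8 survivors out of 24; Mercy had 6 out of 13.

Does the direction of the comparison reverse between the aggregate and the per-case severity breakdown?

Critical: County General 1/5 = 20.0%, Mercy 32/84 = 38.1% → Mercy
Mild: County General 36/62 = 58.1%, Mercy 4/6 = 66.7% → Mercy
Severe: County General 8/24 = 33.3%, Mercy 6/13 = 46.2% → Mercy
Overall: County General 45/91 = 49.5%, Mercy 42/103 = 40.8% → County General
Mercy wins each case group but County General wins overall — the comparison reverses. Mercy's patients skew toward critical, which has a lower base rate.

Yes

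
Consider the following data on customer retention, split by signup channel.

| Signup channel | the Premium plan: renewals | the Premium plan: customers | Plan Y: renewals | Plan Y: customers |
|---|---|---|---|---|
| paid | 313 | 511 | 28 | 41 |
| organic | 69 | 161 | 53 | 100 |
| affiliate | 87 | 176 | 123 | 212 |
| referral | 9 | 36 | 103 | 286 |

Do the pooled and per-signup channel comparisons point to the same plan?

Paid: the Premium plan 313/511 = 61.3%, Plan Y 28/41 = 68.3% → Plan Y
Organic: the Premium plan 69/161 = 42.9%, Plan Y 53/100 = 53.0% → Plan Y
Affiliate: the Premium plan 87/176 = 49.4%, Plan Y 123/212 = 58.0% → Plan Y
Referral: the Premium plan 9/36 = 25.0%, Plan Y 103/286 = 36.0% → Plan Y
Overall: the Premium plan 478/884 = 54.1%, Plan Y 307/639 = 48.0% → the Premium plan
Plan Y wins each signup group but the Premium plan wins overall — the comparison reverses. Plan Y's customers skew toward referral, which has a lower base rate.

No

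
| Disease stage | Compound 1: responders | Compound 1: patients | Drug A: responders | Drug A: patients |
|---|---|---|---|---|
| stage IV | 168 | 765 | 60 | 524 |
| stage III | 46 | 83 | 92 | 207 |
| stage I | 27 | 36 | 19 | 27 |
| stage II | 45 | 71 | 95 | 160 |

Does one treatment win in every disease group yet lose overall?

Stage IV: Compound 1 168/765 = 22.0%, Drug A 60/524 = 11.5% → Compound 1
Stage III: Compound 1 46/83 = 55.4%, Drug A 92/207 = 44.4% → Compound 1
Stage I: Compound 1 27/36 = 75.0%, Drug A 19/27 = 70.4% → Compound 1
Stage II: Compound 1 45/71 = 63.4%, Drug A 95/160 = 59.4% → Compound 1
Overall: Compound 1 286/955 = 29.9%, Drug A 266/918 = 29.0% → Compound 1
Compound 1 wins overall and in every disease group — no reversal.

No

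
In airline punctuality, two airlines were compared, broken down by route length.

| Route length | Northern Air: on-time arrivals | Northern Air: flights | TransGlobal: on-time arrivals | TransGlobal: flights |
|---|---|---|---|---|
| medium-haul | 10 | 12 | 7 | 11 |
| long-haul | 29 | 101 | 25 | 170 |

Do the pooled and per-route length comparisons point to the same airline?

Yes

Medium-haul: Northern Air 10/12 = 83.3%, TransGlobal 7/11 = 63.6% → Northern Air
Long-haul: Northern Air 29/101 = 28.7%, TransGlobal 25/170 = 14.7% → Northern Air
Overall: Northern Air 39/113 = 34.5%, TransGlobal 32/181 = 17.7% → Northern Air
Northern Air wins overall and in every route group — no reversal.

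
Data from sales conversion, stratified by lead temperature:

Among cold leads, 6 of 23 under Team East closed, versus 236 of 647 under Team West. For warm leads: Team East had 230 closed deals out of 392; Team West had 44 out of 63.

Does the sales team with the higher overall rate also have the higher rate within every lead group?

Cold: Team East 6/23 = 26.1%, Team West 236/647 = 36.5% → Team West
Warm: Team East 230/392 = 58.7%, Team West 44/63 = 69.8% → Team West
Overall: Team East 236/415 = 56.9%, Team West 280/710 = 39.4% → Team East
Team West wins each lead group but Team East wins overall — the comparison reverses. Team West's leads skew toward cold, which has a lower base rate.

No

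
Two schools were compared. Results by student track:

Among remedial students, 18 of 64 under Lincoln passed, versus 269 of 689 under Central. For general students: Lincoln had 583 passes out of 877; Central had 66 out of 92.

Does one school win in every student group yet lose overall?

Remedial: Lincoln 18/64 = 28.1%, Central 269/689 = 39.0% → Central
General: Lincoln 583/877 = 66.5%, Central 66/92 = 71.7% → Central
Overall: Lincoln 601/941 = 63.9%, Central 335/781 = 42.9% → Lincoln
Central wins each student group but Lincoln wins overall — the comparison reverses. Central's students skew toward remedial, which has a lower base rate.

Yes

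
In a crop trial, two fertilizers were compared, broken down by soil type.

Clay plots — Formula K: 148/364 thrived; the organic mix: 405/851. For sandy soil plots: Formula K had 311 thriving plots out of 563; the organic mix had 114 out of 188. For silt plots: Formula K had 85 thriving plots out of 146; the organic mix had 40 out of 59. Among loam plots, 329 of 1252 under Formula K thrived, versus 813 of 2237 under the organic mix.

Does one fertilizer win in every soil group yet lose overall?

No

Clay: Formula K 148/364 = 40.7%, the organic mix 405/851 = 47.6% → the organic mix
Sandy soil: Formula K 311/563 = 55.2%, the organic mix 114/188 = 60.6% → the organic mix
Silt: Formula K 85/146 = 58.2%, the organic mix 40/59 = 67.8% → the organic mix
Loam: Formula K 329/1252 = 26.3%, the organic mix 813/2237 = 36.3% → the organic mix
Overall: Formula K 873/2325 = 37.5%, the organic mix 1372/3335 = 41.1% → the organic mix
The organic mix wins overall and in every soil group — no reversal.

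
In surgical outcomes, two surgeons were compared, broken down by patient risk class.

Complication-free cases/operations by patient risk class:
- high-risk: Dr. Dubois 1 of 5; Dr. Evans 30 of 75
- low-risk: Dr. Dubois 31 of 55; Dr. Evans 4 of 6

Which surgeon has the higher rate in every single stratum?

High-risk: Dr. Dubois 1/5 = 20.0%, Dr. Evans 30/75 = 40.0% → Dr. Evans
Low-risk: Dr. Dubois 31/55 = 56.4%, Dr. Evans 4/6 = 66.7% → Dr. Evans
Dr. Evans has the higher rate in both groups.

Dr. Evans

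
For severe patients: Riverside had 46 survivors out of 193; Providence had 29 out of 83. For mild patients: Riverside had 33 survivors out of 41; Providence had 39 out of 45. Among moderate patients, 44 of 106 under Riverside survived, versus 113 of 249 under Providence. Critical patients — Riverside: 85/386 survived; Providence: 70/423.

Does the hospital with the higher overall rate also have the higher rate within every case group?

Severe: Riverside 46/193 = 23.8%, Providence 29/83 = 34.9% → Providence
Mild: Riverside 33/41 = 80.5%, Providence 39/45 = 86.7% → Providence
Moderate: Riverside 44/106 = 41.5%, Providence 113/249 = 45.4% → Providence
Critical: Riverside 85/386 = 22.0%, Providence 70/423 = 16.5% → Riverside
Overall: Riverside 208/726 = 28.7%, Providence 251/800 = 31.4% → Providence
Neither sweeps: Riverside wins 1 of 4 groups, Providence wins 3. Providence wins overall but not every group — no Simpson reversal.

No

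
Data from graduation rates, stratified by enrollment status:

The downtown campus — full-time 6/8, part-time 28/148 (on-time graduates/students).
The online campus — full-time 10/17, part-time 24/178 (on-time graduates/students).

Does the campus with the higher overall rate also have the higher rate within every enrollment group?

Yes

Full-time: the downtown campus 6/8 = 75.0%, the online campus 10/17 = 58.8% → the downtown campus
Part-time: the downtown campus 28/148 = 18.9%, the online campus 24/178 = 13.5% → the downtown campus
Overall: the downtown campus 34/156 = 21.8%, the online campus 34/195 = 17.4% → the downtown campus
The downtown campus wins overall and in every enrollment group — no reversal.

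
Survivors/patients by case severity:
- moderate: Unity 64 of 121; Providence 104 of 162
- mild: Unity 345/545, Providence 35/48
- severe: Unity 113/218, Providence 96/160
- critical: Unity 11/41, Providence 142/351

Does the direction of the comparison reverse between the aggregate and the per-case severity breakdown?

Yes

Moderate: Unity 64/121 = 52.9%, Providence 104/162 = 64.2% → Providence
Mild: Unity 345/545 = 63.3%, Providence 35/48 = 72.9% → Providence
Severe: Unity 113/218 = 51.8%, Providence 96/160 = 60.0% → Providence
Critical: Unity 11/41 = 26.8%, Providence 142/351 = 40.5% → Providence
Overall: Unity 533/925 = 57.6%, Providence 377/721 = 52.3% → Unity
Providence wins each case group but Unity wins overall — the comparison reverses. Providence's patients skew toward critical, which has a lower base rate.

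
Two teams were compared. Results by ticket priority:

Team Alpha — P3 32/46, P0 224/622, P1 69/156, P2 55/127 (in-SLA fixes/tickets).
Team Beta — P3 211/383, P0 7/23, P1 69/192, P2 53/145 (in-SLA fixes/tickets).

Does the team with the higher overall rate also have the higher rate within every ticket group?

P3: Team Alpha 32/46 = 69.6%, Team Beta 211/383 = 55.1% → Team Alpha
P0: Team Alpha 224/622 = 36.0%, Team Beta 7/23 = 30.4% → Team Alpha
P1: Team Alpha 69/156 = 44.2%, Team Beta 69/192 = 35.9% → Team Alpha
P2: Team Alpha 55/127 = 43.3%, Team Beta 53/145 = 36.6% → Team Alpha
Overall: Team Alpha 380/951 = 40.0%, Team Beta 340/743 = 45.8% → Team Beta
Team Alpha wins each ticket group but Team Beta wins overall — the comparison reverses. Team Alpha's tickets skew toward P0, which has a lower base rate.

No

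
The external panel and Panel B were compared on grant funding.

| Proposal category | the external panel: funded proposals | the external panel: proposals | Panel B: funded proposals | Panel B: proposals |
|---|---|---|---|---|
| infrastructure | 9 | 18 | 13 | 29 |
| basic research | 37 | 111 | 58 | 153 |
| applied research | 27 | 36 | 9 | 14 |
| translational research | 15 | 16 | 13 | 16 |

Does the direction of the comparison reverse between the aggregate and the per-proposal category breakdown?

Infrastructure: the external panel 9/18 = 50.0%, Panel B 13/29 = 44.8% → the external panel
Basic research: the external panel 37/111 = 33.3%, Panel B 58/153 = 37.9% → Panel B
Applied research: the external panel 27/36 = 75.0%, Panel B 9/14 = 64.3% → the external panel
Translational research: the external panel 15/16 = 93.8%, Panel B 13/16 = 81.2% → the external panel
Overall: the external panel 88/181 = 48.6%, Panel B 93/212 = 43.9% → the external panel
Neither sweeps: the external panel wins 3 of 4 groups, Panel B wins 1. The external panel wins overall but not every group — no Simpson reversal.

No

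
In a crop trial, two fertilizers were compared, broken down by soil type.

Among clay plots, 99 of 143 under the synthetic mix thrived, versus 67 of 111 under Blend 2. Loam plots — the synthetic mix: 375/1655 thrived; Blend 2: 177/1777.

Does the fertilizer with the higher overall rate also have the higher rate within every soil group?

Clay: the synthetic mix 99/143 = 69.2%, Blend 2 67/111 = 60.4% → the synthetic mix
Loam: the synthetic mix 375/1655 = 22.7%, Blend 2 177/1777 = 10.0% → the synthetic mix
Overall: the synthetic mix 474/1798 = 26.4%, Blend 2 244/1888 = 12.9% → the synthetic mix
The synthetic mix wins overall and in every soil group — no reversal.

Yes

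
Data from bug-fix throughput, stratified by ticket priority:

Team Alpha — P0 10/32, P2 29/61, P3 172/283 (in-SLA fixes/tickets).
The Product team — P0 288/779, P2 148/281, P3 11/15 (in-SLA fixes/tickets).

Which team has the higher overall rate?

Team Alpha

P0: Team Alpha 10/32 = 31.2%, the Product team 288/779 = 37.0% → the Product team
P2: Team Alpha 29/61 = 47.5%, the Product team 148/281 = 52.7% → the Product team
P3: Team Alpha 172/283 = 60.8%, the Product team 11/15 = 73.3% → the Product team
Overall: Team Alpha 211/376 = 56.1%, the Product team 447/1075 = 41.6% → Team Alpha
(The Product team wins every ticket group but Team Alpha wins overall — the Product team's tickets skew toward the low-rate P0 group.)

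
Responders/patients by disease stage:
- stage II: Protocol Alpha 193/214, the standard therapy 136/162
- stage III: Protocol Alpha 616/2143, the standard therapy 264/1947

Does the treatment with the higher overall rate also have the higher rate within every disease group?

Stage II: Protocol Alpha 193/214 = 90.2%, the standard therapy 136/162 = 84.0% → Protocol Alpha
Stage III: Protocol Alpha 616/2143 = 28.7%, the standard therapy 264/1947 = 13.6% → Protocol Alpha
Overall: Protocol Alpha 809/2357 = 34.3%, the standard therapy 400/2109 = 19.0% → Protocol Alpha
Protocol Alpha wins overall and in every disease group — no reversal.

Yes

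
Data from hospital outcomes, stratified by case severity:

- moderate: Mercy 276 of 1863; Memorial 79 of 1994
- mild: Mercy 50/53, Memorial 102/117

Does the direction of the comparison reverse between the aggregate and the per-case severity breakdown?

No

Moderate: Mercy 276/1863 = 14.8%, Memorial 79/1994 = 4.0% → Mercy
Mild: Mercy 50/53 = 94.3%, Memorial 102/117 = 87.2% → Mercy
Overall: Mercy 326/1916 = 17.0%, Memorial 181/2111 = 8.6% → Mercy
Mercy wins overall and in every case group — no reversal.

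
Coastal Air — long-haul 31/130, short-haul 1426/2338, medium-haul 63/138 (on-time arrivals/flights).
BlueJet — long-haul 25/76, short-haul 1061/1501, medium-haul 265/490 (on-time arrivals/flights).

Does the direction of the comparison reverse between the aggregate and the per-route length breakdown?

Long-haul: Coastal Air 31/130 = 23.8%, BlueJet 25/76 = 32.9% → BlueJet
Short-haul: Coastal Air 1426/2338 = 61.0%, BlueJet 1061/1501 = 70.7% → BlueJet
Medium-haul: Coastal Air 63/138 = 45.7%, BlueJet 265/490 = 54.1% → BlueJet
Overall: Coastal Air 1520/2606 = 58.3%, BlueJet 1351/2067 = 65.4% → BlueJet
BlueJet wins overall and in every route group — no reversal.

No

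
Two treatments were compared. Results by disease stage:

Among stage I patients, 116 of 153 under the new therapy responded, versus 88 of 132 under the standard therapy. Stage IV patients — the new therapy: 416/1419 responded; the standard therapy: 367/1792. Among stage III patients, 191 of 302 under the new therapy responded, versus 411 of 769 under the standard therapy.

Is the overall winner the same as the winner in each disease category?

Yes

Stage I: the new therapy 116/153 = 75.8%, the standard therapy 88/132 = 66.7% → the new therapy
Stage IV: the new therapy 416/1419 = 29.3%, the standard therapy 367/1792 = 20.5% → the new therapy
Stage III: the new therapy 191/302 = 63.2%, the standard therapy 411/769 = 53.4% → the new therapy
Overall: the new therapy 723/1874 = 38.6%, the standard therapy 866/2693 = 32.2% → the new therapy
The new therapy wins overall and in every disease group — no reversal.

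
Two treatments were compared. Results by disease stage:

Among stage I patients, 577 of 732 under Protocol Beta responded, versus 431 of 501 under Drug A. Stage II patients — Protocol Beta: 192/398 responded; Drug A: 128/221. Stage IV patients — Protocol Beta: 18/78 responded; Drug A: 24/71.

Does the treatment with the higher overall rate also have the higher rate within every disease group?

Yes

Stage I: Protocol Beta 577/732 = 78.8%, Drug A 431/501 = 86.0% → Drug A
Stage II: Protocol Beta 192/398 = 48.2%, Drug A 128/221 = 57.9% → Drug A
Stage IV: Protocol Beta 18/78 = 23.1%, Drug A 24/71 = 33.8% → Drug A
Overall: Protocol Beta 787/1208 = 65.1%, Drug A 583/793 = 73.5% → Drug A
Drug A wins overall and in every disease group — no reversal.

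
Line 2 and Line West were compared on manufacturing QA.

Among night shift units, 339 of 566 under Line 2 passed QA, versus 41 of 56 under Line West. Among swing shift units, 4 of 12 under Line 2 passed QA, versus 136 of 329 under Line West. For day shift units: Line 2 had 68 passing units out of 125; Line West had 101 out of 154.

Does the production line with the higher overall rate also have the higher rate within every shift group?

Night shift: Line 2 339/566 = 59.9%, Line West 41/56 = 73.2% → Line West
Swing shift: Line 2 4/12 = 33.3%, Line West 136/329 = 41.3% → Line West
Day shift: Line 2 68/125 = 54.4%, Line West 101/154 = 65.6% → Line West
Overall: Line 2 411/703 = 58.5%, Line West 278/539 = 51.6% → Line 2
Line West wins each shift group but Line 2 wins overall — the comparison reverses. Line West's units skew toward swing shift, which has a lower base rate.

No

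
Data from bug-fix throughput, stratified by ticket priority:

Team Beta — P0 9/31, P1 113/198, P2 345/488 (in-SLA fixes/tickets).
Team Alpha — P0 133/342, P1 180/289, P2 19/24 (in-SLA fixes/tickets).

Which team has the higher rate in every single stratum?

Team Alpha

P0: Team Beta 9/31 = 29.0%, Team Alpha 133/342 = 38.9% → Team Alpha
P1: Team Beta 113/198 = 57.1%, Team Alpha 180/289 = 62.3% → Team Alpha
P2: Team Beta 345/488 = 70.7%, Team Alpha 19/24 = 79.2% → Team Alpha
Team Alpha has the higher rate in all 3 groups.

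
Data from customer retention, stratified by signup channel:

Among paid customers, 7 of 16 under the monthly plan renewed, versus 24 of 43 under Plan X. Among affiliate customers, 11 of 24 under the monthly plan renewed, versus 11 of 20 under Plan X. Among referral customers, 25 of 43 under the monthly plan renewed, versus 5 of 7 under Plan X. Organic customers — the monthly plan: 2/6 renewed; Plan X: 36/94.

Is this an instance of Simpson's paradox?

Yes

Paid: the monthly plan 7/16 = 43.8%, Plan X 24/43 = 55.8% → Plan X
Affiliate: the monthly plan 11/24 = 45.8%, Plan X 11/20 = 55.0% → Plan X
Referral: the monthly plan 25/43 = 58.1%, Plan X 5/7 = 71.4% → Plan X
Organic: the monthly plan 2/6 = 33.3%, Plan X 36/94 = 38.3% → Plan X
Overall: the monthly plan 45/89 = 50.6%, Plan X 76/164 = 46.3% → the monthly plan
Plan X wins each signup group but the monthly plan wins overall — the comparison reverses. Plan X's customers skew toward organic, which has a lower base rate.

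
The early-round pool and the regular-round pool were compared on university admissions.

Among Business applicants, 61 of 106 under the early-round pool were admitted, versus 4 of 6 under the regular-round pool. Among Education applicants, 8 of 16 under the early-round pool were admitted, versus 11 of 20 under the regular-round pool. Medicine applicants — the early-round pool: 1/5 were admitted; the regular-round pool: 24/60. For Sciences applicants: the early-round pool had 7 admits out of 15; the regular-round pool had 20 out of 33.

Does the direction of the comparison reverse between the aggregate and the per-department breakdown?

Yes

Business: the early-round pool 61/106 = 57.5%, the regular-round pool 4/6 = 66.7% → the regular-round pool
Education: the early-round pool 8/16 = 50.0%, the regular-round pool 11/20 = 55.0% → the regular-round pool
Medicine: the early-round pool 1/5 = 20.0%, the regular-round pool 24/60 = 40.0% → the regular-round pool
Sciences: the early-round pool 7/15 = 46.7%, the regular-round pool 20/33 = 60.6% → the regular-round pool
Overall: the early-round pool 77/142 = 54.2%, the regular-round pool 59/119 = 49.6% → the early-round pool
The regular-round pool wins each department group but the early-round pool wins overall — the comparison reverses. The regular-round pool's applicants skew toward Medicine, which has a lower base rate.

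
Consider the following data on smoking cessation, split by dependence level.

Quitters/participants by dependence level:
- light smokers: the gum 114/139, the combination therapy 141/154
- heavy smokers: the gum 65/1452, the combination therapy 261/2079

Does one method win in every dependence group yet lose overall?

No

Light smokers: the gum 114/139 = 82.0%, the combination therapy 141/154 = 91.6% → the combination therapy
Heavy smokers: the gum 65/1452 = 4.5%, the combination therapy 261/2079 = 12.6% → the combination therapy
Overall: the gum 179/1591 = 11.3%, the combination therapy 402/2233 = 18.0% → the combination therapy
The combination therapy wins overall and in every dependence group — no reversal.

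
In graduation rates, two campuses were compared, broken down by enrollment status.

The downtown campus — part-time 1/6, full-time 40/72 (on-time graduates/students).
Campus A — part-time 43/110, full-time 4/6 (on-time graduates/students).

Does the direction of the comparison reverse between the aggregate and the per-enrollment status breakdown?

Part-time: the downtown campus 1/6 = 16.7%, Campus A 43/110 = 39.1% → Campus A
Full-time: the downtown campus 40/72 = 55.6%, Campus A 4/6 = 66.7% → Campus A
Overall: the downtown campus 41/78 = 52.6%, Campus A 47/116 = 40.5% → the downtown campus
Campus A wins each enrollment group but the downtown campus wins overall — the comparison reverses. Campus A's students skew toward part-time, which has a lower base rate.

Yes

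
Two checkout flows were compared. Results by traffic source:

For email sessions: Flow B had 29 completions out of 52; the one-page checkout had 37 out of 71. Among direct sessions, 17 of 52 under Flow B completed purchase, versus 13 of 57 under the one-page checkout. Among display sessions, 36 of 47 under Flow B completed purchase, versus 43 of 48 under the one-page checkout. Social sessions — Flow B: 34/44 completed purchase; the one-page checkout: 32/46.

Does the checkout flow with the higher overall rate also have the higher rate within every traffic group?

No

Email: Flow B 29/52 = 55.8%, the one-page checkout 37/71 = 52.1% → Flow B
Direct: Flow B 17/52 = 32.7%, the one-page checkout 13/57 = 22.8% → Flow B
Display: Flow B 36/47 = 76.6%, the one-page checkout 43/48 = 89.6% → the one-page checkout
Social: Flow B 34/44 = 77.3%, the one-page checkout 32/46 = 69.6% → Flow B
Overall: Flow B 116/195 = 59.5%, the one-page checkout 125/222 = 56.3% → Flow B
Neither sweeps: Flow B wins 3 of 4 groups, the one-page checkout wins 1. Flow B wins overall but not every group — no Simpson reversal.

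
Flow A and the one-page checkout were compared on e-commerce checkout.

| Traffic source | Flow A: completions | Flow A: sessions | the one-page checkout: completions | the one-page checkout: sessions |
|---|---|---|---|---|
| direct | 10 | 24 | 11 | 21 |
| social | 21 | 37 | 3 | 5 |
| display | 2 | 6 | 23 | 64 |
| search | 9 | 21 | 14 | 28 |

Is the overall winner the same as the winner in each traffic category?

Direct: Flow A 10/24 = 41.7%, the one-page checkout 11/21 = 52.4% → the one-page checkout
Social: Flow A 21/37 = 56.8%, the one-page checkout 3/5 = 60.0% → the one-page checkout
Display: Flow A 2/6 = 33.3%, the one-page checkout 23/64 = 35.9% → the one-page checkout
Search: Flow A 9/21 = 42.9%, the one-page checkout 14/28 = 50.0% → the one-page checkout
Overall: Flow A 42/88 = 47.7%, the one-page checkout 51/118 = 43.2% → Flow A
The one-page checkout wins each traffic group but Flow A wins overall — the comparison reverses. The one-page checkout's sessions skew toward display, which has a lower base rate.

No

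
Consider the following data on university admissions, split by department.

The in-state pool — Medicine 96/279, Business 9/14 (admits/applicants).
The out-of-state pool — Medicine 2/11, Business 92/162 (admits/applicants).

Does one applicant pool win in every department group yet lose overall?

Yes

Medicine: the in-state pool 96/279 = 34.4%, the out-of-state pool 2/11 = 18.2% → the in-state pool
Business: the in-state pool 9/14 = 64.3%, the out-of-state pool 92/162 = 56.8% → the in-state pool
Overall: the in-state pool 105/293 = 35.8%, the out-of-state pool 94/173 = 54.3% → the out-of-state pool
The in-state pool wins each department group but the out-of-state pool wins overall — the comparison reverses. The in-state pool's applicants skew toward Medicine, which has a lower base rate.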